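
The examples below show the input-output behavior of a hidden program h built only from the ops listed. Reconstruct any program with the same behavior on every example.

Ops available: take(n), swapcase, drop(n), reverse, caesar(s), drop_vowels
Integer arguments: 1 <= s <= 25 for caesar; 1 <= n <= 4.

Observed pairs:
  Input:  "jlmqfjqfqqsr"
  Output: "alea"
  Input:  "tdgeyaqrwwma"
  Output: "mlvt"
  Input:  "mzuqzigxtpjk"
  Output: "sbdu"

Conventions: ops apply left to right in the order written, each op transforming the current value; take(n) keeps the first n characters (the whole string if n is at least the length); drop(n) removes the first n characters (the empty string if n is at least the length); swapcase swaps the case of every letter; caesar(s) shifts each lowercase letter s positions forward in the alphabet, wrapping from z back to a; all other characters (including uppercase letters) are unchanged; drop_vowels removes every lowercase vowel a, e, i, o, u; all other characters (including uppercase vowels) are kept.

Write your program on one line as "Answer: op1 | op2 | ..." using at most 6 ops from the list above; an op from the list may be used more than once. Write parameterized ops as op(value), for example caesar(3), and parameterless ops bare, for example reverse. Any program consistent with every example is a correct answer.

drop(4) | reverse | caesar(21) | reverse | take(4) | reverse

Check, running the answer program on each example:
  "jlmqfjqfqqsr" -> "fjqfqqsr" -> "rsqqfqjf" -> "mnllalea" -> "aelallnm" -> "aela" -> "alea"
  "tdgeyaqrwwma" -> "yaqrwwma" -> "amwwrqay" -> "vhrrmlvt" -> "tvlmrrhv" -> "tvlm" -> "mlvt"
  "mzuqzigxtpjk" -> "zigxtpjk" -> "kjptxgiz" -> "fekosbdu" -> "udbsokef" -> "udbs" -> "sbdu"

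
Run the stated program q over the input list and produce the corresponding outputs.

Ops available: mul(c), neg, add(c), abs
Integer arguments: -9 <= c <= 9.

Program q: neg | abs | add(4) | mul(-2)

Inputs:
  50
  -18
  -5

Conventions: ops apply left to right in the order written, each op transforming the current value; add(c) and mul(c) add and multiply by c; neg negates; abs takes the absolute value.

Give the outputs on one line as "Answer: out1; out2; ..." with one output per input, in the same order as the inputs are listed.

-108; -44; -18

Execution, op by op:
  50 -> -50 -> 50 -> 54 -> -108
  -18 -> 18 -> 18 -> 22 -> -44
  -5 -> 5 -> 5 -> 9 -> -18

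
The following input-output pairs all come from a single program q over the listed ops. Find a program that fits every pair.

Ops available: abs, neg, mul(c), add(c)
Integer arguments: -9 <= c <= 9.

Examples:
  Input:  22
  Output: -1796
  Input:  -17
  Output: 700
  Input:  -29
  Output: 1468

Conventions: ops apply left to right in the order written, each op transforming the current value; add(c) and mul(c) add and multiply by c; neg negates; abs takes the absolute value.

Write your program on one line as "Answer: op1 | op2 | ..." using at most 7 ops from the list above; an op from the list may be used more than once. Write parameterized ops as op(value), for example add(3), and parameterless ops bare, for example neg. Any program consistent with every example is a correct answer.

add(6) | neg | mul(-8) | mul(8) | neg | add(-4)

Check, running the answer program on each example:
  22 -> 28 -> -28 -> 224 -> 1792 -> -1792 -> -1796
  -17 -> -11 -> 11 -> -88 -> -704 -> 704 -> 700
  -29 -> -23 -> 23 -> -184 -> -1472 -> 1472 -> 1468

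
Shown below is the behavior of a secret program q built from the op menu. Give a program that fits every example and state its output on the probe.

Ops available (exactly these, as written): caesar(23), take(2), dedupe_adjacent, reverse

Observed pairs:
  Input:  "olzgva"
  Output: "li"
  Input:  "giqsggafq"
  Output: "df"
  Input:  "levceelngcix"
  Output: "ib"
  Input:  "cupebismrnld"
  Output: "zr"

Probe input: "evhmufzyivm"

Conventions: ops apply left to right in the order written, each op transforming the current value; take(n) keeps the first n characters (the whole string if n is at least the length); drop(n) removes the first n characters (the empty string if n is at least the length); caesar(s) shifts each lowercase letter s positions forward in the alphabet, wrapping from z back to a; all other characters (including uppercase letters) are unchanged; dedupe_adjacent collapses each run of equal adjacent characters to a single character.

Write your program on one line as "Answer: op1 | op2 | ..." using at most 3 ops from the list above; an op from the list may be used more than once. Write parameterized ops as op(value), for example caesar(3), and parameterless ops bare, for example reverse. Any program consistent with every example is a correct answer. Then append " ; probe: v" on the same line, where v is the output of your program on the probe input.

take(2) | caesar(23) ; probe: "bs"

Check, running the answer program on each example:
  "olzgva" -> "ol" -> "li"
  "giqsggafq" -> "gi" -> "df"
  "levceelngcix" -> "le" -> "ib"
  "cupebismrnld" -> "cu" -> "zr"
  probe: "evhmufzyivm" -> "ev" -> "bs"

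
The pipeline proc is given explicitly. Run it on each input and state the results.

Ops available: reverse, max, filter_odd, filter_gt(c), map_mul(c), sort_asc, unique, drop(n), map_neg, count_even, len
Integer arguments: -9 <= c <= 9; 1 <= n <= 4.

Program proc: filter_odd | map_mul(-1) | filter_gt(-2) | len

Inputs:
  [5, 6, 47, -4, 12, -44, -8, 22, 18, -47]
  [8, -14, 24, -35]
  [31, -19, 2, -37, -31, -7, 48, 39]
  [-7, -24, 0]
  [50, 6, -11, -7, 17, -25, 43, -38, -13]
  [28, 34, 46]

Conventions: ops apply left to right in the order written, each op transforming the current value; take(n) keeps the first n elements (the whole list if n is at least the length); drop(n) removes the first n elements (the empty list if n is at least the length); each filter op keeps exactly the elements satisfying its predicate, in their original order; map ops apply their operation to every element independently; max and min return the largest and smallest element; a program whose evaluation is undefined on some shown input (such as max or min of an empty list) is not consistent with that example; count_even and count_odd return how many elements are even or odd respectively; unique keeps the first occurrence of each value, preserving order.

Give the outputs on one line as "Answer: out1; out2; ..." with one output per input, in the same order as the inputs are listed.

1; 1; 4; 1; 4; 0

Execution, op by op:
  [5, 6, 47, -4, 12, -44, -8, 22, 18, -47] -> [5, 47, -47] -> [-5, -47, 47] -> [47] -> 1
  [8, -14, 24, -35] -> [-35] -> [35] -> [35] -> 1
  [31, -19, 2, -37, -31, -7, 48, 39] -> [31, -19, -37, -31, -7, 39] -> [-31, 19, 37, 31, 7, -39] -> [19, 37, 31, 7] -> 4
  [-7, -24, 0] -> [-7] -> [7] -> [7] -> 1
  [50, 6, -11, -7, 17, -25, 43, -38, -13] -> [-11, -7, 17, -25, 43, -13] -> [11, 7, -17, 25, -43, 13] -> [11, 7, 25, 13] -> 4
  [28, 34, 46] -> [] -> [] -> [] -> 0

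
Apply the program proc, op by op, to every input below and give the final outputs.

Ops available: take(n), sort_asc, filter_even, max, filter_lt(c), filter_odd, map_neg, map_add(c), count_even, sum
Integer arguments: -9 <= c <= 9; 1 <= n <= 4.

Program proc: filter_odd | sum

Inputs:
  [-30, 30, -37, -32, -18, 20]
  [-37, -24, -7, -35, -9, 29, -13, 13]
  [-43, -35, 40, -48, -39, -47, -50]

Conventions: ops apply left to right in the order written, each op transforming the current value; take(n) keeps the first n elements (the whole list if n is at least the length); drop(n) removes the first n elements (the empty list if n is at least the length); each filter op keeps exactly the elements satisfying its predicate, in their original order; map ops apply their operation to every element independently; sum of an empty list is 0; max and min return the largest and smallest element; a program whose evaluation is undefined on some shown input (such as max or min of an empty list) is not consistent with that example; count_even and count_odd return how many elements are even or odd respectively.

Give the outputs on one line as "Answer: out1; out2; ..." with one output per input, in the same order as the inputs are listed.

-37; -59; -164

Execution, op by op:
  [-30, 30, -37, -32, -18, 20] -> [-37] -> -37
  [-37, -24, -7, -35, -9, 29, -13, 13] -> [-37, -7, -35, -9, 29, -13, 13] -> -59
  [-43, -35, 40, -48, -39, -47, -50] -> [-43, -35, -39, -47] -> -164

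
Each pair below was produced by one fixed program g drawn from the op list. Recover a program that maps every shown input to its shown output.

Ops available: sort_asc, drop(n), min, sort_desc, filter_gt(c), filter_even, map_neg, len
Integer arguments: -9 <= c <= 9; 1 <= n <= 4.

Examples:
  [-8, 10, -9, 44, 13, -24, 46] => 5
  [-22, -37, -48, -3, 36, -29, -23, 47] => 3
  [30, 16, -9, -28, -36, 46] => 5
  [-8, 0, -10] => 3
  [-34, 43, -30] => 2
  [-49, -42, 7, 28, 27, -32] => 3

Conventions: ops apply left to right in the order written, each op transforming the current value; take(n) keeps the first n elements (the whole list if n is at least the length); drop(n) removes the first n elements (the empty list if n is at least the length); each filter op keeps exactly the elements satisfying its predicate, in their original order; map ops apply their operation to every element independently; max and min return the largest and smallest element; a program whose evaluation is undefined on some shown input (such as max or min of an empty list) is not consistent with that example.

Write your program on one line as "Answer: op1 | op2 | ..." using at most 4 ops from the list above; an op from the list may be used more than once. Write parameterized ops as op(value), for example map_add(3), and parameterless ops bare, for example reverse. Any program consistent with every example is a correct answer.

filter_even | sort_asc | len

Check, running the answer program on each example:
  [-8, 10, -9, 44, 13, -24, 46] -> [-8, 10, 44, -24, 46] -> [-24, -8, 10, 44, 46] -> 5
  [-22, -37, -48, -3, 36, -29, -23, 47] -> [-22, -48, 36] -> [-48, -22, 36] -> 3
  [30, 16, -9, -28, -36, 46] -> [30, 16, -28, -36, 46] -> [-36, -28, 16, 30, 46] -> 5
  [-8, 0, -10] -> [-8, 0, -10] -> [-10, -8, 0] -> 3
  [-34, 43, -30] -> [-34, -30] -> [-34, -30] -> 2
  [-49, -42, 7, 28, 27, -32] -> [-42, 28, -32] -> [-42, -32, 28] -> 3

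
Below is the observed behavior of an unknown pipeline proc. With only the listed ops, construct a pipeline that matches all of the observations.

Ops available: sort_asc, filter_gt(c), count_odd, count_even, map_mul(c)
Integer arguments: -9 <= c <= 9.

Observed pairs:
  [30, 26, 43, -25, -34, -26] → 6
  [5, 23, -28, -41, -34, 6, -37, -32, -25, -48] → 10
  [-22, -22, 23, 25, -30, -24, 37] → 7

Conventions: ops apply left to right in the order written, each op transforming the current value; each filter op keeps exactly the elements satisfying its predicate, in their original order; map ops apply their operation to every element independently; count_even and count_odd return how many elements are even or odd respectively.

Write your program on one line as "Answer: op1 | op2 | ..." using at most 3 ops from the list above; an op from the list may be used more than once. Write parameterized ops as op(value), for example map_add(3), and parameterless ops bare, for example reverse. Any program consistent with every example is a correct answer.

map_mul(-2) | sort_asc | count_even

Check, running the answer program on each example:
  [30, 26, 43, -25, -34, -26] -> [-60, -52, -86, 50, 68, 52] -> [-86, -60, -52, 50, 52, 68] -> 6
  [5, 23, -28, -41, -34, 6, -37, -32, -25, -48] -> [-10, -46, 56, 82, 68, -12, 74, 64, 50, 96] -> [-46, -12, -10, 50, 56, 64, 68, 74, 82, 96] -> 10
  [-22, -22, 23, 25, -30, -24, 37] -> [44, 44, -46, -50, 60, 48, -74] -> [-74, -50, -46, 44, 44, 48, 60] -> 7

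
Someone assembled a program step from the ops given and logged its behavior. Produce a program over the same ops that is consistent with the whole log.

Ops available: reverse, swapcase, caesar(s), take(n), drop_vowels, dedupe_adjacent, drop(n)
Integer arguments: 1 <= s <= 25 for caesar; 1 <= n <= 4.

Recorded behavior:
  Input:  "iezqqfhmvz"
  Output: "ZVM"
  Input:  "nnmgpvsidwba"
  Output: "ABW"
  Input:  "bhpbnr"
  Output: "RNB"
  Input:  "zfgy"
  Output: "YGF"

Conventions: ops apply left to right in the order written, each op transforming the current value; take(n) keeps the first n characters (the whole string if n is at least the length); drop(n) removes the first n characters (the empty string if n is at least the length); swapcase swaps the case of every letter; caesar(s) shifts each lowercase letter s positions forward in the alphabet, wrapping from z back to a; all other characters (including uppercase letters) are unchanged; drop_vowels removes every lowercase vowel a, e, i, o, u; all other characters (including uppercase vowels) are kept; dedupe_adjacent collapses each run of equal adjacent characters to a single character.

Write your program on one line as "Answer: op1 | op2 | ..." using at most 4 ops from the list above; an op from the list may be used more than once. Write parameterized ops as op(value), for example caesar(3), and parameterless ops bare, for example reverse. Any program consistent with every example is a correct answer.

reverse | swapcase | take(3)

Check, running the answer program on each example:
  "iezqqfhmvz" -> "zvmhfqqzei" -> "ZVMHFQQZEI" -> "ZVM"
  "nnmgpvsidwba" -> "abwdisvpgmnn" -> "ABWDISVPGMNN" -> "ABW"
  "bhpbnr" -> "rnbphb" -> "RNBPHB" -> "RNB"
  "zfgy" -> "ygfz" -> "YGFZ" -> "YGF"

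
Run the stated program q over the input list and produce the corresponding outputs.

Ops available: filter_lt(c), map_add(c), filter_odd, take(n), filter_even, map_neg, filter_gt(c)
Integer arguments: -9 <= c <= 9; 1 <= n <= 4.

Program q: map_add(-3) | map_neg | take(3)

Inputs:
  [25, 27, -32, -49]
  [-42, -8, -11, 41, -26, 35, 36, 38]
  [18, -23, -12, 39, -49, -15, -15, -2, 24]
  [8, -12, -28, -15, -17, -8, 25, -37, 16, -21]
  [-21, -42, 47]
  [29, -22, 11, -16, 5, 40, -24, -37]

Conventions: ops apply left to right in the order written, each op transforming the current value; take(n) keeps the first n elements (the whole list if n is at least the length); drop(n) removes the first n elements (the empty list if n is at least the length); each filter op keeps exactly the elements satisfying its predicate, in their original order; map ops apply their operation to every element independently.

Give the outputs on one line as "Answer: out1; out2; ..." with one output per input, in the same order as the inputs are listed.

[-22, -24, 35]; [45, 11, 14]; [-15, 26, 15]; [-5, 15, 31]; [24, 45, -44]; [-26, 25, -8]

Execution, op by op:
  [25, 27, -32, -49] -> [22, 24, -35, -52] -> [-22, -24, 35, 52] -> [-22, -24, 35]
  [-42, -8, -11, 41, -26, 35, 36, 38] -> [-45, -11, -14, 38, -29, 32, 33, 35] -> [45, 11, 14, -38, 29, -32, -33, -35] -> [45, 11, 14]
  [18, -23, -12, 39, -49, -15, -15, -2, 24] -> [15, -26, -15, 36, -52, -18, -18, -5, 21] -> [-15, 26, 15, -36, 52, 18, 18, 5, -21] -> [-15, 26, 15]
  [8, -12, -28, -15, -17, -8, 25, -37, 16, -21] -> [5, -15, -31, -18, -20, -11, 22, -40, 13, -24] -> [-5, 15, 31, 18, 20, 11, -22, 40, -13, 24] -> [-5, 15, 31]
  [-21, -42, 47] -> [-24, -45, 44] -> [24, 45, -44] -> [24, 45, -44]
  [29, -22, 11, -16, 5, 40, -24, -37] -> [26, -25, 8, -19, 2, 37, -27, -40] -> [-26, 25, -8, 19, -2, -37, 27, 40] -> [-26, 25, -8]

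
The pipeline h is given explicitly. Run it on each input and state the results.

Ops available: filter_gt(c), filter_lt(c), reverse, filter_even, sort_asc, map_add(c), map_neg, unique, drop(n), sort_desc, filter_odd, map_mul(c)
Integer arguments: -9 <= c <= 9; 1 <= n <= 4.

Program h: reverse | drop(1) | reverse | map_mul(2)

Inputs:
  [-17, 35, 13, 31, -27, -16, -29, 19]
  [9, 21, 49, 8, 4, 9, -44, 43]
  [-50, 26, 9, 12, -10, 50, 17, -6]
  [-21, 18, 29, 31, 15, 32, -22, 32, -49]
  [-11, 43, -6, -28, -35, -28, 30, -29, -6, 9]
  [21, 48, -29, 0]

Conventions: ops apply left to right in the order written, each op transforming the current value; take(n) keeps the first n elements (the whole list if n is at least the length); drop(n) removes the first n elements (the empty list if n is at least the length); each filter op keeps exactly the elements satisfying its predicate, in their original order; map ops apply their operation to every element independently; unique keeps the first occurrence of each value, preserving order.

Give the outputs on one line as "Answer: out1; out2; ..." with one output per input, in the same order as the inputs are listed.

Execution, op by op:
  [-17, 35, 13, 31, -27, -16, -29, 19] -> [19, -29, -16, -27, 31, 13, 35, -17] -> [-29, -16, -27, 31, 13, 35, -17] -> [-17, 35, 13, 31, -27, -16, -29] -> [-34, 70, 26, 62, -54, -32, -58]
  [9, 21, 49, 8, 4, 9, -44, 43] -> [43, -44, 9, 4, 8, 49, 21, 9] -> [-44, 9, 4, 8, 49, 21, 9] -> [9, 21, 49, 8, 4, 9, -44] -> [18, 42, 98, 16, 8, 18, -88]
  [-50, 26, 9, 12, -10, 50, 17, -6] -> [-6, 17, 50, -10, 12, 9, 26, -50] -> [17, 50, -10, 12, 9, 26, -50] -> [-50, 26, 9, 12, -10, 50, 17] -> [-100, 52, 18, 24, -20, 100, 34]
  [-21, 18, 29, 31, 15, 32, -22, 32, -49] -> [-49, 32, -22, 32, 15, 31, 29, 18, -21] -> [32, -22, 32, 15, 31, 29, 18, -21] -> [-21, 18, 29, 31, 15, 32, -22, 32] -> [-42, 36, 58, 62, 30, 64, -44, 64]
  [-11, 43, -6, -28, -35, -28, 30, -29, -6, 9] -> [9, -6, -29, 30, -28, -35, -28, -6, 43, -11] -> [-6, -29, 30, -28, -35, -28, -6, 43, -11] -> [-11, 43, -6, -28, -35, -28, 30, -29, -6] -> [-22, 86, -12, -56, -70, -56, 60, -58, -12]
  [21, 48, -29, 0] -> [0, -29, 48, 21] -> [-29, 48, 21] -> [21, 48, -29] -> [42, 96, -58]

[-34, 70, 26, 62, -54, -32, -58]; [18, 42, 98, 16, 8, 18, -88]; [-100, 52, 18, 24, -20, 100, 34]; [-42, 36, 58, 62, 30, 64, -44, 64]; [-22, 86, -12, -56, -70, -56, 60, -58, -12]; [42, 96, -58]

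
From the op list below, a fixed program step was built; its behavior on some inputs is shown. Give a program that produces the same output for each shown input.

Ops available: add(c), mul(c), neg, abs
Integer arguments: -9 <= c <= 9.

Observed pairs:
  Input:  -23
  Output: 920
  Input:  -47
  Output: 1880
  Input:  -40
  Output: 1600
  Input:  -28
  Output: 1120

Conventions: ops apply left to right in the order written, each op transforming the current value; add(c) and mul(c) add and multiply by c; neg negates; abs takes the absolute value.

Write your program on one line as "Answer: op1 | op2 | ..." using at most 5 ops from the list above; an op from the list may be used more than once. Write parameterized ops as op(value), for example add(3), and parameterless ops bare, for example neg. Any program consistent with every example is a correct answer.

mul(-4) | neg | mul(-2) | mul(5)

Check, running the answer program on each example:
  -23 -> 92 -> -92 -> 184 -> 920
  -47 -> 188 -> -188 -> 376 -> 1880
  -40 -> 160 -> -160 -> 320 -> 1600
  -28 -> 112 -> -112 -> 224 -> 1120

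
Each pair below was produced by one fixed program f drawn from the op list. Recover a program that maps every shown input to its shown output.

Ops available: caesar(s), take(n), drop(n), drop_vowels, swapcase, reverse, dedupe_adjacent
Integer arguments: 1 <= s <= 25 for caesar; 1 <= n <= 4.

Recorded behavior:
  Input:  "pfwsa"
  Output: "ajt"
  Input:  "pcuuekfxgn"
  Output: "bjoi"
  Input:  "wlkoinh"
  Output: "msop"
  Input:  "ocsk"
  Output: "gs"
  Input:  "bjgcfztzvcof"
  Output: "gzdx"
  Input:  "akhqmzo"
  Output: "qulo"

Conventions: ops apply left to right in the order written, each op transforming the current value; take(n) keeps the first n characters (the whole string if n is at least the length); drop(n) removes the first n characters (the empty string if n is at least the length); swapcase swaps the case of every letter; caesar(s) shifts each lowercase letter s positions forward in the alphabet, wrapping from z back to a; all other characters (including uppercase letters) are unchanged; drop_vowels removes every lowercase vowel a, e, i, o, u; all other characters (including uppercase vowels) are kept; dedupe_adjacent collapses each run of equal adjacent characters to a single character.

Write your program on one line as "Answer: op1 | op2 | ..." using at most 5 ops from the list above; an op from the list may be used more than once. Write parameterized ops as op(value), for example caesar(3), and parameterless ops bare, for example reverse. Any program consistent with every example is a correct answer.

dedupe_adjacent | reverse | drop(2) | caesar(4) | take(4)

Check, running the answer program on each example:
  "pfwsa" -> "pfwsa" -> "aswfp" -> "wfp" -> "ajt" -> "ajt"
  "pcuuekfxgn" -> "pcuekfxgn" -> "ngxfkeucp" -> "xfkeucp" -> "bjoiygt" -> "bjoi"
  "wlkoinh" -> "wlkoinh" -> "hnioklw" -> "ioklw" -> "msopa" -> "msop"
  "ocsk" -> "ocsk" -> "ksco" -> "co" -> "gs" -> "gs"
  "bjgcfztzvcof" -> "bjgcfztzvcof" -> "focvztzfcgjb" -> "cvztzfcgjb" -> "gzdxdjgknf" -> "gzdx"
  "akhqmzo" -> "akhqmzo" -> "ozmqhka" -> "mqhka" -> "quloe" -> "qulo"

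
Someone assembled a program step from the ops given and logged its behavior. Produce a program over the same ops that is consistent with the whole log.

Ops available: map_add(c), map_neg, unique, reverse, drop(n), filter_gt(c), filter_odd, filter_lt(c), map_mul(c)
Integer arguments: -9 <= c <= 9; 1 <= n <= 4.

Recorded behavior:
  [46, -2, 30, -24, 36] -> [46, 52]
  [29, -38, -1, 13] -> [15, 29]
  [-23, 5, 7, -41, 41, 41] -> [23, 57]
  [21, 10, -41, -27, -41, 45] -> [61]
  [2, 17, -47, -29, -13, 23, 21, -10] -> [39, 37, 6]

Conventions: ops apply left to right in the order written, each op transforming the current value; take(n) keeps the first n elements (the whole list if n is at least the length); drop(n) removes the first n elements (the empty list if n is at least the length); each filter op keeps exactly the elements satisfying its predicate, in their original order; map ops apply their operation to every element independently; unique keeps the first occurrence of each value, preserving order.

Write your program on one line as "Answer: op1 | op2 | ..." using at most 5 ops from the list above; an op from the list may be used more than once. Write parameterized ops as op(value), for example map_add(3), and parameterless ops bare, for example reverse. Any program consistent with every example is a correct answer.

map_add(8) | map_add(8) | drop(2) | unique | filter_gt(5)

Check, running the answer program on each example:
  [46, -2, 30, -24, 36] -> [54, 6, 38, -16, 44] -> [62, 14, 46, -8, 52] -> [46, -8, 52] -> [46, -8, 52] -> [46, 52]
  [29, -38, -1, 13] -> [37, -30, 7, 21] -> [45, -22, 15, 29] -> [15, 29] -> [15, 29] -> [15, 29]
  [-23, 5, 7, -41, 41, 41] -> [-15, 13, 15, -33, 49, 49] -> [-7, 21, 23, -25, 57, 57] -> [23, -25, 57, 57] -> [23, -25, 57] -> [23, 57]
  [21, 10, -41, -27, -41, 45] -> [29, 18, -33, -19, -33, 53] -> [37, 26, -25, -11, -25, 61] -> [-25, -11, -25, 61] -> [-25, -11, 61] -> [61]
  [2, 17, -47, -29, -13, 23, 21, -10] -> [10, 25, -39, -21, -5, 31, 29, -2] -> [18, 33, -31, -13, 3, 39, 37, 6] -> [-31, -13, 3, 39, 37, 6] -> [-31, -13, 3, 39, 37, 6] -> [39, 37, 6]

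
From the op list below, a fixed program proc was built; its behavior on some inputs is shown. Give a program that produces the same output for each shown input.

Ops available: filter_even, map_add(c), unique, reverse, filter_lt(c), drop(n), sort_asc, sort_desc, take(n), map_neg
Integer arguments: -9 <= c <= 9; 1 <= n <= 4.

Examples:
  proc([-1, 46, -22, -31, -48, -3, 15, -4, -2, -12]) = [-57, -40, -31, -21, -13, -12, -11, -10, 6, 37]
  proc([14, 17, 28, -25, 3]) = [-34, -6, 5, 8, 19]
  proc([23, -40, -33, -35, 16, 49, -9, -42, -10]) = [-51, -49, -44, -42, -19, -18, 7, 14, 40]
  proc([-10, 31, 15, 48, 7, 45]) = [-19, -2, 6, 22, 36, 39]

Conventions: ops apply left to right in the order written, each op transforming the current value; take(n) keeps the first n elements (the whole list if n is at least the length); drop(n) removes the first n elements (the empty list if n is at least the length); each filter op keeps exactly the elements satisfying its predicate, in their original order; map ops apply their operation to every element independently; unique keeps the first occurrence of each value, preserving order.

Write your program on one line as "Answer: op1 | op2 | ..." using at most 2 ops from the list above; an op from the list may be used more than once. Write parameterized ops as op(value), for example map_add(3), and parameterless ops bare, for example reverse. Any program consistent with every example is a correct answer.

sort_asc | map_add(-9)

Check, running the answer program on each example:
  [-1, 46, -22, -31, -48, -3, 15, -4, -2, -12] -> [-48, -31, -22, -12, -4, -3, -2, -1, 15, 46] -> [-57, -40, -31, -21, -13, -12, -11, -10, 6, 37]
  [14, 17, 28, -25, 3] -> [-25, 3, 14, 17, 28] -> [-34, -6, 5, 8, 19]
  [23, -40, -33, -35, 16, 49, -9, -42, -10] -> [-42, -40, -35, -33, -10, -9, 16, 23, 49] -> [-51, -49, -44, -42, -19, -18, 7, 14, 40]
  [-10, 31, 15, 48, 7, 45] -> [-10, 7, 15, 31, 45, 48] -> [-19, -2, 6, 22, 36, 39]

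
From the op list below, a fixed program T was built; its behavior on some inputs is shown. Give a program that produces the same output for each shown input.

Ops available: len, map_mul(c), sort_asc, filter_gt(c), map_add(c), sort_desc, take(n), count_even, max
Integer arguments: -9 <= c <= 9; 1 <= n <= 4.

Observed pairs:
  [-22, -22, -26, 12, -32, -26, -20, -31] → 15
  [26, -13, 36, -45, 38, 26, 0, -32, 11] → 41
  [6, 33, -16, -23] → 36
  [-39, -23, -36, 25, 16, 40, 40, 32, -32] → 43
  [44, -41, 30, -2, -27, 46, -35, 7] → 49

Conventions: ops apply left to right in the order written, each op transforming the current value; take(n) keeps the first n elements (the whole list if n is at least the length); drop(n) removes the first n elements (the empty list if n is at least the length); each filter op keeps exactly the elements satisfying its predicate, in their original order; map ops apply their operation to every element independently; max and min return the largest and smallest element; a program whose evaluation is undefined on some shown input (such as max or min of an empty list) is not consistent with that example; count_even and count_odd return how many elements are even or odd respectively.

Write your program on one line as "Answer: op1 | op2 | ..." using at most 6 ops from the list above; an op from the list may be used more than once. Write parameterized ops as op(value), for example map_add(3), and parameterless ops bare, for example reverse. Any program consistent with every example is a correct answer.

sort_desc | sort_asc | filter_gt(-8) | map_add(3) | max

Check, running the answer program on each example:
  [-22, -22, -26, 12, -32, -26, -20, -31] -> [12, -20, -22, -22, -26, -26, -31, -32] -> [-32, -31, -26, -26, -22, -22, -20, 12] -> [12] -> [15] -> 15
  [26, -13, 36, -45, 38, 26, 0, -32, 11] -> [38, 36, 26, 26, 11, 0, -13, -32, -45] -> [-45, -32, -13, 0, 11, 26, 26, 36, 38] -> [0, 11, 26, 26, 36, 38] -> [3, 14, 29, 29, 39, 41] -> 41
  [6, 33, -16, -23] -> [33, 6, -16, -23] -> [-23, -16, 6, 33] -> [6, 33] -> [9, 36] -> 36
  [-39, -23, -36, 25, 16, 40, 40, 32, -32] -> [40, 40, 32, 25, 16, -23, -32, -36, -39] -> [-39, -36, -32, -23, 16, 25, 32, 40, 40] -> [16, 25, 32, 40, 40] -> [19, 28, 35, 43, 43] -> 43
  [44, -41, 30, -2, -27, 46, -35, 7] -> [46, 44, 30, 7, -2, -27, -35, -41] -> [-41, -35, -27, -2, 7, 30, 44, 46] -> [-2, 7, 30, 44, 46] -> [1, 10, 33, 47, 49] -> 49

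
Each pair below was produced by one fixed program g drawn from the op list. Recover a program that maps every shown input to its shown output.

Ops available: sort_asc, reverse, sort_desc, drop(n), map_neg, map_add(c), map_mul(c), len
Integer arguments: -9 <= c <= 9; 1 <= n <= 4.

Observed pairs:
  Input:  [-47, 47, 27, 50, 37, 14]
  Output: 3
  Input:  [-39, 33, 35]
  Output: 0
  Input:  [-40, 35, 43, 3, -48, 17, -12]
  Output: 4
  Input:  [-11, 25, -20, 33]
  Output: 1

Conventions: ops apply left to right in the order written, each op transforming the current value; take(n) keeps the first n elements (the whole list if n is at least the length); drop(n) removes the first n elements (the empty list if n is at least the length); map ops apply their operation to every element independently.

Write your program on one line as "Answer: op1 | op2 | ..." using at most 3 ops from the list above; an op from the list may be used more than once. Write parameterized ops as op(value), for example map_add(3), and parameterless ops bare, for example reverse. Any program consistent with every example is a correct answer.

drop(3) | sort_asc | len

Check, running the answer program on each example:
  [-47, 47, 27, 50, 37, 14] -> [50, 37, 14] -> [14, 37, 50] -> 3
  [-39, 33, 35] -> [] -> [] -> 0
  [-40, 35, 43, 3, -48, 17, -12] -> [3, -48, 17, -12] -> [-48, -12, 3, 17] -> 4
  [-11, 25, -20, 33] -> [33] -> [33] -> 1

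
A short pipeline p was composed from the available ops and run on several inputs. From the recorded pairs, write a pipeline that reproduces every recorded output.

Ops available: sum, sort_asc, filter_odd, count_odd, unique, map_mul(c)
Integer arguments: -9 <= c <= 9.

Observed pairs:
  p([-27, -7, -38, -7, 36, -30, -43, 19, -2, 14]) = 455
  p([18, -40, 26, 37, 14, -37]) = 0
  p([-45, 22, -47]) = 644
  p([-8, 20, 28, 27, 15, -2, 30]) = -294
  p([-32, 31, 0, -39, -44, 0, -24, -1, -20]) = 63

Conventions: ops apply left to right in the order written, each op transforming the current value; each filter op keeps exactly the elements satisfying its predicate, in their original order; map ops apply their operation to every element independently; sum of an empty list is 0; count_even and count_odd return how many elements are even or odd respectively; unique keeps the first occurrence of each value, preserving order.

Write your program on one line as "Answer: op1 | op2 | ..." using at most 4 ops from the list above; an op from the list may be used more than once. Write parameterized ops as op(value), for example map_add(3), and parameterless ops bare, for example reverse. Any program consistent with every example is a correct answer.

map_mul(-7) | filter_odd | sum

Check, running the answer program on each example:
  [-27, -7, -38, -7, 36, -30, -43, 19, -2, 14] -> [189, 49, 266, 49, -252, 210, 301, -133, 14, -98] -> [189, 49, 49, 301, -133] -> 455
  [18, -40, 26, 37, 14, -37] -> [-126, 280, -182, -259, -98, 259] -> [-259, 259] -> 0
  [-45, 22, -47] -> [315, -154, 329] -> [315, 329] -> 644
  [-8, 20, 28, 27, 15, -2, 30] -> [56, -140, -196, -189, -105, 14, -210] -> [-189, -105] -> -294
  [-32, 31, 0, -39, -44, 0, -24, -1, -20] -> [224, -217, 0, 273, 308, 0, 168, 7, 140] -> [-217, 273, 7] -> 63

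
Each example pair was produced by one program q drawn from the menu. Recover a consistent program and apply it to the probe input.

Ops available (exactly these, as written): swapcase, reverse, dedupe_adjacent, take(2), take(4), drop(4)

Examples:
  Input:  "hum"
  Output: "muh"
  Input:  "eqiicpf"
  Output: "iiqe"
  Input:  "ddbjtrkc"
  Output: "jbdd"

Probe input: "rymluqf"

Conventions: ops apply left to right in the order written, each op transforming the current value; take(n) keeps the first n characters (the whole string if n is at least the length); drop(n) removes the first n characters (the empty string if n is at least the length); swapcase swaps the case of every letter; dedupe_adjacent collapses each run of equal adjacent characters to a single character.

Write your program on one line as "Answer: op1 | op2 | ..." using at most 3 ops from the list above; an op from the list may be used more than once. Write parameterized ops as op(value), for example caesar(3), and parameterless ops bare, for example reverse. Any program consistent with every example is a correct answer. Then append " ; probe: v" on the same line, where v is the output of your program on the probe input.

take(4) | reverse ; probe: "lmyr"

Check, running the answer program on each example:
  "hum" -> "hum" -> "muh"
  "eqiicpf" -> "eqii" -> "iiqe"
  "ddbjtrkc" -> "ddbj" -> "jbdd"
  probe: "rymluqf" -> "ryml" -> "lmyr"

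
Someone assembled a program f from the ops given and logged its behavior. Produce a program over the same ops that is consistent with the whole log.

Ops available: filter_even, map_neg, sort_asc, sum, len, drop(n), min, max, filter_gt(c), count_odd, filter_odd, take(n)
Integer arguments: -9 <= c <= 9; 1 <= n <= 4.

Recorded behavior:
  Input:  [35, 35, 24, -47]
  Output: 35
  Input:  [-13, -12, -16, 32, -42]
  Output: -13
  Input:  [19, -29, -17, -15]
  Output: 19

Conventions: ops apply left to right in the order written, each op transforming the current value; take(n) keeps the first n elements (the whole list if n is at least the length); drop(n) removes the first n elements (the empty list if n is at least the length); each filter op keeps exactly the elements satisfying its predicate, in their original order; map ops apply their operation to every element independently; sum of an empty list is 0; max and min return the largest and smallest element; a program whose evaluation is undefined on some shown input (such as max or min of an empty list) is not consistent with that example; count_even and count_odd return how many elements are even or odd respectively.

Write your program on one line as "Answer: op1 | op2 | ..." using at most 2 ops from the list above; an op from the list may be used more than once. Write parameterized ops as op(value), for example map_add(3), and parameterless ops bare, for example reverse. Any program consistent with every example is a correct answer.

take(1) | max

Check, running the answer program on each example:
  [35, 35, 24, -47] -> [35] -> 35
  [-13, -12, -16, 32, -42] -> [-13] -> -13
  [19, -29, -17, -15] -> [19] -> 19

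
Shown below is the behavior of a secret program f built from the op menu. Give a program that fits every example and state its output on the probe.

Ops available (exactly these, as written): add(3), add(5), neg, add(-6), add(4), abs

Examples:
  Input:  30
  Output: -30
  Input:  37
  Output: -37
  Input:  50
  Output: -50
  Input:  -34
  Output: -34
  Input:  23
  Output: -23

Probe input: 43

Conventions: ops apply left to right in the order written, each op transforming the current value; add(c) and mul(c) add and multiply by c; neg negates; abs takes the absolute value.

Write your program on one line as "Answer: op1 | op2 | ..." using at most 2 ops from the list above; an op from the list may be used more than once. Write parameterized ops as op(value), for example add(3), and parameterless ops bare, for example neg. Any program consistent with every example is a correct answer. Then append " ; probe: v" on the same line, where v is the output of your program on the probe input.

abs | neg ; probe: -43

Check, running the answer program on each example:
  30 -> 30 -> -30
  37 -> 37 -> -37
  50 -> 50 -> -50
  -34 -> 34 -> -34
  23 -> 23 -> -23
  probe: 43 -> 43 -> -43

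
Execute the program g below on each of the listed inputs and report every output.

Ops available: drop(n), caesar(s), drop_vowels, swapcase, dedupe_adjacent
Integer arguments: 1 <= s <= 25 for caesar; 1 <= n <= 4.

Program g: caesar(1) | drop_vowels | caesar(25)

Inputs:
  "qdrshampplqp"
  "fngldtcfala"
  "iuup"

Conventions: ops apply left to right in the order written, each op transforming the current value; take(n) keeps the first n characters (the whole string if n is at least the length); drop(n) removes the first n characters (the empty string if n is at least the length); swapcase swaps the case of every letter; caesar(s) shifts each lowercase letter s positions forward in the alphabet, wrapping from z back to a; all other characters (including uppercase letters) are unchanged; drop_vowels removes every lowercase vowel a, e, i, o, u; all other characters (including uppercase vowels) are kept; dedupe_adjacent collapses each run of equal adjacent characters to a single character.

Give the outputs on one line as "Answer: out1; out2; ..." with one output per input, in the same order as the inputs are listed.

Execution, op by op:
  "qdrshampplqp" -> "restibnqqmrq" -> "rstbnqqmrq" -> "qrsampplqp"
  "fngldtcfala" -> "gohmeudgbmb" -> "ghmdgbmb" -> "fglcfala"
  "iuup" -> "jvvq" -> "jvvq" -> "iuup"

"qrsampplqp"; "fglcfala"; "iuup"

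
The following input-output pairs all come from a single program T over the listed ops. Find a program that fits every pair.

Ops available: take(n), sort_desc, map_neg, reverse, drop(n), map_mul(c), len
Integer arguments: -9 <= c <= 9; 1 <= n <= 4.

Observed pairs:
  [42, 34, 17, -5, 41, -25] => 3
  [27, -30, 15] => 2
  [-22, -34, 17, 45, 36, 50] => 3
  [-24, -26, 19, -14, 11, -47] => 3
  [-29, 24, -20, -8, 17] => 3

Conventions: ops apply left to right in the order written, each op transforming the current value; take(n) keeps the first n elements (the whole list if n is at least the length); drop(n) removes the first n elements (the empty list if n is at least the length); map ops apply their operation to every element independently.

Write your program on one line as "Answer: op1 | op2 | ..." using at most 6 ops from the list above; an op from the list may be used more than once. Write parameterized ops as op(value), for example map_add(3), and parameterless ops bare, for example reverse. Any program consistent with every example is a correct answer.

map_mul(-8) | map_mul(-4) | take(4) | drop(1) | map_neg | len

Check, running the answer program on each example:
  [42, 34, 17, -5, 41, -25] -> [-336, -272, -136, 40, -328, 200] -> [1344, 1088, 544, -160, 1312, -800] -> [1344, 1088, 544, -160] -> [1088, 544, -160] -> [-1088, -544, 160] -> 3
  [27, -30, 15] -> [-216, 240, -120] -> [864, -960, 480] -> [864, -960, 480] -> [-960, 480] -> [960, -480] -> 2
  [-22, -34, 17, 45, 36, 50] -> [176, 272, -136, -360, -288, -400] -> [-704, -1088, 544, 1440, 1152, 1600] -> [-704, -1088, 544, 1440] -> [-1088, 544, 1440] -> [1088, -544, -1440] -> 3
  [-24, -26, 19, -14, 11, -47] -> [192, 208, -152, 112, -88, 376] -> [-768, -832, 608, -448, 352, -1504] -> [-768, -832, 608, -448] -> [-832, 608, -448] -> [832, -608, 448] -> 3
  [-29, 24, -20, -8, 17] -> [232, -192, 160, 64, -136] -> [-928, 768, -640, -256, 544] -> [-928, 768, -640, -256] -> [768, -640, -256] -> [-768, 640, 256] -> 3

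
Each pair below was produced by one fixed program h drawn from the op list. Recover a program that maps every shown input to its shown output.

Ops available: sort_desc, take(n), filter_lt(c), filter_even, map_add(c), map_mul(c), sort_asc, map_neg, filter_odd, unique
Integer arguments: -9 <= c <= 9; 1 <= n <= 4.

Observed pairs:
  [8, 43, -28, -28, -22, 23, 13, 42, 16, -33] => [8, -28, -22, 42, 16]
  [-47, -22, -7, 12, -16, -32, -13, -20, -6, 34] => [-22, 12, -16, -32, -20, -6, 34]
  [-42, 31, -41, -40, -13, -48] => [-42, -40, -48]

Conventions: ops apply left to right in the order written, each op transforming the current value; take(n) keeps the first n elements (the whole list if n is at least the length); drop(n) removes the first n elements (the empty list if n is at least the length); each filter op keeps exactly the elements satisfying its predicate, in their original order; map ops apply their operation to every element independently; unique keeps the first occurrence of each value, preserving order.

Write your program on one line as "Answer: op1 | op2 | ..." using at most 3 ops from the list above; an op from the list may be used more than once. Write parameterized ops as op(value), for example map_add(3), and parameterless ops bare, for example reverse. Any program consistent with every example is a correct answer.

unique | filter_even

Check, running the answer program on each example:
  [8, 43, -28, -28, -22, 23, 13, 42, 16, -33] -> [8, 43, -28, -22, 23, 13, 42, 16, -33] -> [8, -28, -22, 42, 16]
  [-47, -22, -7, 12, -16, -32, -13, -20, -6, 34] -> [-47, -22, -7, 12, -16, -32, -13, -20, -6, 34] -> [-22, 12, -16, -32, -20, -6, 34]
  [-42, 31, -41, -40, -13, -48] -> [-42, 31, -41, -40, -13, -48] -> [-42, -40, -48]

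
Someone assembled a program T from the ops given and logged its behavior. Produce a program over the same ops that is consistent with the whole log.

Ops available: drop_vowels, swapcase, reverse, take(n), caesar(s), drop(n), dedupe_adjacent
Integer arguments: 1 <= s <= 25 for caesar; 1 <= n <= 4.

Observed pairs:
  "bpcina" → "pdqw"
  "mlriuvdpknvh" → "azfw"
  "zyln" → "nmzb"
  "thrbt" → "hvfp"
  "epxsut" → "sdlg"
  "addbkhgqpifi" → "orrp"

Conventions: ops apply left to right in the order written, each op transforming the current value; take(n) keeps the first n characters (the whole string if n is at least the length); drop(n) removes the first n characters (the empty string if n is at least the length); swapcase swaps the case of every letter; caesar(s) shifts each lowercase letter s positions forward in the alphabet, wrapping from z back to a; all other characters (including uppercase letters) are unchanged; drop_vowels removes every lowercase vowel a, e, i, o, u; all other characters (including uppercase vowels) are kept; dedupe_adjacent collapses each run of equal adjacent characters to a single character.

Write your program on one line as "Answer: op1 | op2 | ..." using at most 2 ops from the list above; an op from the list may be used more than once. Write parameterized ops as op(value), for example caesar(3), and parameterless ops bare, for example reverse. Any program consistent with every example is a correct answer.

take(4) | caesar(14)

Check, running the answer program on each example:
  "bpcina" -> "bpci" -> "pdqw"
  "mlriuvdpknvh" -> "mlri" -> "azfw"
  "zyln" -> "zyln" -> "nmzb"
  "thrbt" -> "thrb" -> "hvfp"
  "epxsut" -> "epxs" -> "sdlg"
  "addbkhgqpifi" -> "addb" -> "orrp"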